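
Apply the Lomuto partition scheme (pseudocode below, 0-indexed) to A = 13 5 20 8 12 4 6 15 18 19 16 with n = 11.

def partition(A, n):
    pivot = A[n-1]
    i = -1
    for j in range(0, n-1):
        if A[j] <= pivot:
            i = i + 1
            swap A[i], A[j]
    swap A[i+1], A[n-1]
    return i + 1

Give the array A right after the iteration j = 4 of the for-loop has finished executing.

13 5 8 12 20 4 6 15 18 19 16

pivot = A[10] = 16; i = -1
j=0: A[0]=13 ≤ 16 → i=0, swap A[0],A[0] (no change) → 13 5 20 8 12 4 6 15 18 19 16
j=1: A[1]=5 ≤ 16 → i=1, swap A[1],A[1] (no change) → 13 5 20 8 12 4 6 15 18 19 16
j=2: A[2]=20 > 16 → no swap
j=3: A[3]=8 ≤ 16 → i=2, swap A[2],A[3] → 13 5 8 20 12 4 6 15 18 19 16
j=4: A[4]=12 ≤ 16 → i=3, swap A[3],A[4] → 13 5 8 12 20 4 6 15 18 19 16
(after j=4) A = 13 5 8 12 20 4 6 15 18 19 16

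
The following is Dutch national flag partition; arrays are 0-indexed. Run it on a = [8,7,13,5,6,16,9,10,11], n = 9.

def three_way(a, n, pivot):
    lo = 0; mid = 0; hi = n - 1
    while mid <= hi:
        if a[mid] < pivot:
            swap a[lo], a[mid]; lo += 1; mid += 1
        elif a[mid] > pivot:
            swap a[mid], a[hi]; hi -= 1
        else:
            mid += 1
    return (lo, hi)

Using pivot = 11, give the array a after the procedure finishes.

lo=0 mid=0 hi=8
8<11: swap(0,0), lo=1 mid=1 ⇒ [8,7,13,5,6,16,9,10,11]
7<11: swap(1,1), lo=2 mid=2 ⇒ [8,7,13,5,6,16,9,10,11]
13>11: swap(2,8), hi=7 ⇒ [8,7,11,5,6,16,9,10,13]
11=11: mid=3
5<11: swap(2,3), lo=3 mid=4 ⇒ [8,7,5,11,6,16,9,10,13]
6<11: swap(3,4), lo=4 mid=5 ⇒ [8,7,5,6,11,16,9,10,13]
16>11: swap(5,7), hi=6 ⇒ [8,7,5,6,11,10,9,16,13]
10<11: swap(4,5), lo=5 mid=6 ⇒ [8,7,5,6,10,11,9,16,13]
9<11: swap(5,6), lo=6 mid=7 ⇒ [8,7,5,6,10,9,11,16,13]
done. lo=6 hi=6; a=[8,7,5,6,10,9,11,16,13]

[8,7,5,6,10,9,11,16,13]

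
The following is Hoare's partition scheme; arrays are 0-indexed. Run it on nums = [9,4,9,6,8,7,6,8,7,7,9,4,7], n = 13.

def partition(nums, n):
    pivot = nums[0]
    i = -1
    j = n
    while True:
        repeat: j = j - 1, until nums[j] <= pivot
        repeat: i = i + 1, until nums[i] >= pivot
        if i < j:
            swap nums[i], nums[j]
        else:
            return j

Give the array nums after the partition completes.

pivot = nums[0] = 9; i = -1, j = 13
j→12 (nums[12]=7≤9), i→0 (nums[0]=9≥9); i<j, swap → [7,4,9,6,8,7,6,8,7,7,9,4,9]
j→11 (nums[11]=4≤9), i→2 (nums[2]=9≥9); i<j, swap → [7,4,4,6,8,7,6,8,7,7,9,9,9]
j→10, i→10; i≥j, return j=10. nums = [7,4,4,6,8,7,6,8,7,7,9,9,9]

[7,4,4,6,8,7,6,8,7,7,9,9,9]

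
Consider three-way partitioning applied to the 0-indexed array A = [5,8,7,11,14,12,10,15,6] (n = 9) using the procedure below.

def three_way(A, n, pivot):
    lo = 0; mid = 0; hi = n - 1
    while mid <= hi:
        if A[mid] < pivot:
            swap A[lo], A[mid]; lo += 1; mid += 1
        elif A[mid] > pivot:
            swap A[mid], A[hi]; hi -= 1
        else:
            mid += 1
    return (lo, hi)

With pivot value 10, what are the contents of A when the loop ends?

pivot = 10; lo=0, mid=0, hi=8
A[mid]=5<10: swap A[0],A[0]; lo=1,mid=1 → [5,8,7,11,14,12,10,15,6]
A[mid]=8<10: swap A[1],A[1]; lo=2,mid=2 → [5,8,7,11,14,12,10,15,6]
A[mid]=7<10: swap A[2],A[2]; lo=3,mid=3 → [5,8,7,11,14,12,10,15,6]
A[mid]=11>10: swap A[3],A[8]; hi=7 → [5,8,7,6,14,12,10,15,11]
A[mid]=6<10: swap A[3],A[3]; lo=4,mid=4 → [5,8,7,6,14,12,10,15,11]
A[mid]=14>10: swap A[4],A[7]; hi=6 → [5,8,7,6,15,12,10,14,11]
A[mid]=15>10: swap A[4],A[6]; hi=5 → [5,8,7,6,10,12,15,14,11]
A[mid]=10=10: mid=5
A[mid]=12>10: swap A[5],A[5]; hi=4 → [5,8,7,6,10,12,15,14,11]
end: lo=4, hi=4; A = [5,8,7,6,10,12,15,14,11]

[5,8,7,6,10,12,15,14,11]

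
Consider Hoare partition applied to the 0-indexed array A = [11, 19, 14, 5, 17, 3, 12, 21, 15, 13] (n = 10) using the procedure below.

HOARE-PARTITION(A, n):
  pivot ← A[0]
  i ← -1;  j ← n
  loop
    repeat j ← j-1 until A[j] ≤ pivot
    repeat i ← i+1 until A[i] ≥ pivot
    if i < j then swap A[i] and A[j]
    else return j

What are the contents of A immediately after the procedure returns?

pivot = A[0] = 11; i = -1, j = 10
j→5 (A[5]=3≤11), i→0 (A[0]=11≥11); i<j, swap → [3, 19, 14, 5, 17, 11, 12, 21, 15, 13]
j→3 (A[3]=5≤11), i→1 (A[1]=19≥11); i<j, swap → [3, 5, 14, 19, 17, 11, 12, 21, 15, 13]
j→1, i→2; i≥j, return j=1. A = [3, 5, 14, 19, 17, 11, 12, 21, 15, 13]

[3, 5, 14, 19, 17, 11, 12, 21, 15, 13]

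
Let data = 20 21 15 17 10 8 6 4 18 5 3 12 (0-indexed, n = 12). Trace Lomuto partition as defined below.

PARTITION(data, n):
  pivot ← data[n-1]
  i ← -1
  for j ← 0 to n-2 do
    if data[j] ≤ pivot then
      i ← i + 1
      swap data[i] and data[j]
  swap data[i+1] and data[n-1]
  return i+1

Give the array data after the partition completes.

pivot = data[11] = 12; i = -1
j=0: data[0]=20 > 12 → no swap
j=1: data[1]=21 > 12 → no swap
j=2: data[2]=15 > 12 → no swap
j=3: data[3]=17 > 12 → no swap
j=4: data[4]=10 ≤ 12 → i=0, swap data[0],data[4] → 10 21 15 17 20 8 6 4 18 5 3 12
j=5: data[5]=8 ≤ 12 → i=1, swap data[1],data[5] → 10 8 15 17 20 21 6 4 18 5 3 12
j=6: data[6]=6 ≤ 12 → i=2, swap data[2],data[6] → 10 8 6 17 20 21 15 4 18 5 3 12
j=7: data[7]=4 ≤ 12 → i=3, swap data[3],data[7] → 10 8 6 4 20 21 15 17 18 5 3 12
j=8: data[8]=18 > 12 → no swap
j=9: data[9]=5 ≤ 12 → i=4, swap data[4],data[9] → 10 8 6 4 5 21 15 17 18 20 3 12
j=10: data[10]=3 ≤ 12 → i=5, swap data[5],data[10] → 10 8 6 4 5 3 15 17 18 20 21 12
final swap data[6],data[11] → 10 8 6 4 5 3 12 17 18 20 21 15; return 6

10 8 6 4 5 3 12 17 18 20 21 15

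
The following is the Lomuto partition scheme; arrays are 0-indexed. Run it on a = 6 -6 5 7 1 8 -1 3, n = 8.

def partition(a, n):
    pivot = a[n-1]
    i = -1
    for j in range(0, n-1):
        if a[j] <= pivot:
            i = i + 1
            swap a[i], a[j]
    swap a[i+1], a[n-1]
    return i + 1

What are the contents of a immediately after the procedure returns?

-6 1 -1 3 6 8 5 7

pivot = a[7] = 3; i = -1
j=0: a[0]=6 > 3 → no swap
j=1: a[1]=-6 ≤ 3 → i=0, swap a[0],a[1] → -6 6 5 7 1 8 -1 3
j=2: a[2]=5 > 3 → no swap
j=3: a[3]=7 > 3 → no swap
j=4: a[4]=1 ≤ 3 → i=1, swap a[1],a[4] → -6 1 5 7 6 8 -1 3
j=5: a[5]=8 > 3 → no swap
j=6: a[6]=-1 ≤ 3 → i=2, swap a[2],a[6] → -6 1 -1 7 6 8 5 3
final swap a[3],a[7] → -6 1 -1 3 6 8 5 7; return 3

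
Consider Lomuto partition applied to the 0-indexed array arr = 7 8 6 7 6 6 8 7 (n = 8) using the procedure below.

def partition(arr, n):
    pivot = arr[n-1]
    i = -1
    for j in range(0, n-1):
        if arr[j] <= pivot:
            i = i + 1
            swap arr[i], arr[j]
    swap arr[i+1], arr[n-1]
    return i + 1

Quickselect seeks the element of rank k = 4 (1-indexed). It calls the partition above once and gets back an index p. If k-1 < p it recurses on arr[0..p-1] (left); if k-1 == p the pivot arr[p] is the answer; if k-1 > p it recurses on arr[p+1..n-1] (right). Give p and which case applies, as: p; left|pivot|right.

5; left

pivot = arr[7] = 7; i = -1
j=0: arr[0]=7 ≤ 7 → i=0, swap arr[0],arr[0] (no change) → 7 8 6 7 6 6 8 7
j=1: arr[1]=8 > 7 → no swap
j=2: arr[2]=6 ≤ 7 → i=1, swap arr[1],arr[2] → 7 6 8 7 6 6 8 7
j=3: arr[3]=7 ≤ 7 → i=2, swap arr[2],arr[3] → 7 6 7 8 6 6 8 7
j=4: arr[4]=6 ≤ 7 → i=3, swap arr[3],arr[4] → 7 6 7 6 8 6 8 7
j=5: arr[5]=6 ≤ 7 → i=4, swap arr[4],arr[5] → 7 6 7 6 6 8 8 7
j=6: arr[6]=8 > 7 → no swap
final swap arr[5],arr[7] → 7 6 7 6 6 7 8 8; return 5
p = 5; k-1 = 3 < 5 ⇒ left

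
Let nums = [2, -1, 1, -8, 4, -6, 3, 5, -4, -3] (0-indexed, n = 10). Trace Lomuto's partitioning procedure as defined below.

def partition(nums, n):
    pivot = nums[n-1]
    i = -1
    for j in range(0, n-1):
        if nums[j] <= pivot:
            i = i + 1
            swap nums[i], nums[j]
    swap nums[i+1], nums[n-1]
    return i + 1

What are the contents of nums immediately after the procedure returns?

pivot = nums[9] = -3; i = -1
j=0: nums[0]=2 > -3 → no swap
j=1: nums[1]=-1 > -3 → no swap
j=2: nums[2]=1 > -3 → no swap
j=3: nums[3]=-8 ≤ -3 → i=0, swap nums[0],nums[3] → [-8, -1, 1, 2, 4, -6, 3, 5, -4, -3]
j=4: nums[4]=4 > -3 → no swap
j=5: nums[5]=-6 ≤ -3 → i=1, swap nums[1],nums[5] → [-8, -6, 1, 2, 4, -1, 3, 5, -4, -3]
j=6: nums[6]=3 > -3 → no swap
j=7: nums[7]=5 > -3 → no swap
j=8: nums[8]=-4 ≤ -3 → i=2, swap nums[2],nums[8] → [-8, -6, -4, 2, 4, -1, 3, 5, 1, -3]
final swap nums[3],nums[9] → [-8, -6, -4, -3, 4, -1, 3, 5, 1, 2]; return 3

[-8, -6, -4, -3, 4, -1, 3, 5, 1, 2]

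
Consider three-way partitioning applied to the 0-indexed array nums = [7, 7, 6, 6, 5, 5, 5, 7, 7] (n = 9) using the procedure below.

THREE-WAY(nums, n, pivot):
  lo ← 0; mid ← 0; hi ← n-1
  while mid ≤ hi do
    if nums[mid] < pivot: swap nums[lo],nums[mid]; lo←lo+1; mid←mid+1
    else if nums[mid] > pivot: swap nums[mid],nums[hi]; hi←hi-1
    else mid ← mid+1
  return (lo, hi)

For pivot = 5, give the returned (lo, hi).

(0, 2)

lo=0 mid=0 hi=8
7>5: swap(0,8), hi=7 ⇒ [7, 7, 6, 6, 5, 5, 5, 7, 7]
7>5: swap(0,7), hi=6 ⇒ [7, 7, 6, 6, 5, 5, 5, 7, 7]
7>5: swap(0,6), hi=5 ⇒ [5, 7, 6, 6, 5, 5, 7, 7, 7]
5=5: mid=1
7>5: swap(1,5), hi=4 ⇒ [5, 5, 6, 6, 5, 7, 7, 7, 7]
5=5: mid=2
6>5: swap(2,4), hi=3 ⇒ [5, 5, 5, 6, 6, 7, 7, 7, 7]
5=5: mid=3
6>5: swap(3,3), hi=2 ⇒ [5, 5, 5, 6, 6, 7, 7, 7, 7]
done. lo=0 hi=2; nums=[5, 5, 5, 6, 6, 7, 7, 7, 7]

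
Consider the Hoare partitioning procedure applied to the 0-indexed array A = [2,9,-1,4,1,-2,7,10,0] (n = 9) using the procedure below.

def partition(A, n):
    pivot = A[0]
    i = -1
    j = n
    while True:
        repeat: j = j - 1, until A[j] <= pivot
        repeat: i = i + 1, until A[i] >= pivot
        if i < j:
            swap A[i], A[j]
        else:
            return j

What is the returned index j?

pivot = A[0] = 2; i = -1, j = 9
j→8 (A[8]=0≤2), i→0 (A[0]=2≥2); i<j, swap → [0,9,-1,4,1,-2,7,10,2]
j→5 (A[5]=-2≤2), i→1 (A[1]=9≥2); i<j, swap → [0,-2,-1,4,1,9,7,10,2]
j→4 (A[4]=1≤2), i→3 (A[3]=4≥2); i<j, swap → [0,-2,-1,1,4,9,7,10,2]
j→3, i→4; i≥j, return j=3. A = [0,-2,-1,1,4,9,7,10,2]

3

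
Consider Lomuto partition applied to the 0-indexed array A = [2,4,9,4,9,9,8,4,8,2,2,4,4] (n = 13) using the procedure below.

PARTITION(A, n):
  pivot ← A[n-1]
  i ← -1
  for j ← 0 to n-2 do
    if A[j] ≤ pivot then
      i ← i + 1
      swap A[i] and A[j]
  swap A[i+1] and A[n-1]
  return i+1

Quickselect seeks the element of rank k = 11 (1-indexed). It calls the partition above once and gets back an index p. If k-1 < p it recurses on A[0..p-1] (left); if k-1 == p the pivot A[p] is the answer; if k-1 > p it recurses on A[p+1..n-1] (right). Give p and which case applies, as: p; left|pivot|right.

pivot = A[12] = 4; i = -1
j=0: A[0]=2 ≤ 4 → i=0, swap A[0],A[0] (no change) → [2,4,9,4,9,9,8,4,8,2,2,4,4]
j=1: A[1]=4 ≤ 4 → i=1, swap A[1],A[1] (no change) → [2,4,9,4,9,9,8,4,8,2,2,4,4]
j=2: A[2]=9 > 4 → no swap
j=3: A[3]=4 ≤ 4 → i=2, swap A[2],A[3] → [2,4,4,9,9,9,8,4,8,2,2,4,4]
j=4: A[4]=9 > 4 → no swap
j=5: A[5]=9 > 4 → no swap
j=6: A[6]=8 > 4 → no swap
j=7: A[7]=4 ≤ 4 → i=3, swap A[3],A[7] → [2,4,4,4,9,9,8,9,8,2,2,4,4]
j=8: A[8]=8 > 4 → no swap
j=9: A[9]=2 ≤ 4 → i=4, swap A[4],A[9] → [2,4,4,4,2,9,8,9,8,9,2,4,4]
j=10: A[10]=2 ≤ 4 → i=5, swap A[5],A[10] → [2,4,4,4,2,2,8,9,8,9,9,4,4]
j=11: A[11]=4 ≤ 4 → i=6, swap A[6],A[11] → [2,4,4,4,2,2,4,9,8,9,9,8,4]
final swap A[7],A[12] → [2,4,4,4,2,2,4,4,8,9,9,8,9]; return 7
p = 7; k-1 = 10 > 7 ⇒ right

7; right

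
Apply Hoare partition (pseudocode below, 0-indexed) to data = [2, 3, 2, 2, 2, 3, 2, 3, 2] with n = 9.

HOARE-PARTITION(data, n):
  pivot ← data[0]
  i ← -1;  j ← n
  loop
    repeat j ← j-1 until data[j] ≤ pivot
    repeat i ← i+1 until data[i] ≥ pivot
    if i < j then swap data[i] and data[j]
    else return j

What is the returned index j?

pivot = data[0] = 2; i = -1, j = 9
j→8 (data[8]=2≤2), i→0 (data[0]=2≥2); i<j, swap → [2, 3, 2, 2, 2, 3, 2, 3, 2]
j→6 (data[6]=2≤2), i→1 (data[1]=3≥2); i<j, swap → [2, 2, 2, 2, 2, 3, 3, 3, 2]
j→4 (data[4]=2≤2), i→2 (data[2]=2≥2); i<j, swap → [2, 2, 2, 2, 2, 3, 3, 3, 2]
j→3, i→3; i≥j, return j=3. data = [2, 2, 2, 2, 2, 3, 3, 3, 2]

3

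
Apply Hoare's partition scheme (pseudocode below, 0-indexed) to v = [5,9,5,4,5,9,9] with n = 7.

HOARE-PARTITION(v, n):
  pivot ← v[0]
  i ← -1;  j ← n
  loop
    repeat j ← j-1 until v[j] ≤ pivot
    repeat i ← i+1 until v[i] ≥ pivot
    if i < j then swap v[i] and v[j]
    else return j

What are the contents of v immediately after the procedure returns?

[5,4,5,9,5,9,9]

pivot = v[0] = 5; i = -1, j = 7
j→4 (v[4]=5≤5), i→0 (v[0]=5≥5); i<j, swap → [5,9,5,4,5,9,9]
j→3 (v[3]=4≤5), i→1 (v[1]=9≥5); i<j, swap → [5,4,5,9,5,9,9]
j→2, i→2; i≥j, return j=2. v = [5,4,5,9,5,9,9]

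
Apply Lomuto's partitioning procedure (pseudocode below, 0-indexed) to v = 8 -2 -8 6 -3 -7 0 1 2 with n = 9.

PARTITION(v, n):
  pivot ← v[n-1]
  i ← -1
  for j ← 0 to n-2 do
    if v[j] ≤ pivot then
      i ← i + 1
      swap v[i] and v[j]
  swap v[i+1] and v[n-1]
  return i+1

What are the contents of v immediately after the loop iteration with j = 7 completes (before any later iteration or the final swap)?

-2 -8 -3 -7 0 1 8 6 2

pivot = v[8] = 2; i = -1
j=0: v[0]=8 > 2 → no swap
j=1: v[1]=-2 ≤ 2 → i=0, swap v[0],v[1] → -2 8 -8 6 -3 -7 0 1 2
j=2: v[2]=-8 ≤ 2 → i=1, swap v[1],v[2] → -2 -8 8 6 -3 -7 0 1 2
j=3: v[3]=6 > 2 → no swap
j=4: v[4]=-3 ≤ 2 → i=2, swap v[2],v[4] → -2 -8 -3 6 8 -7 0 1 2
j=5: v[5]=-7 ≤ 2 → i=3, swap v[3],v[5] → -2 -8 -3 -7 8 6 0 1 2
j=6: v[6]=0 ≤ 2 → i=4, swap v[4],v[6] → -2 -8 -3 -7 0 6 8 1 2
j=7: v[7]=1 ≤ 2 → i=5, swap v[5],v[7] → -2 -8 -3 -7 0 1 8 6 2
(after j=7) v = -2 -8 -3 -7 0 1 8 6 2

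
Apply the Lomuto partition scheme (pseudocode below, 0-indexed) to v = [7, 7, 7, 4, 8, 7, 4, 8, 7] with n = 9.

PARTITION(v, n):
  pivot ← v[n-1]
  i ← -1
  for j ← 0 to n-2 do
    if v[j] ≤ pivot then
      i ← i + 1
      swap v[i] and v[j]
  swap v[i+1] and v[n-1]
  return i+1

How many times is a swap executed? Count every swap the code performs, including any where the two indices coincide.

pivot = v[8] = 7; i = -1
j=0: v[0]=7 ≤ 7 → i=0, swap v[0],v[0] (no change) → [7, 7, 7, 4, 8, 7, 4, 8, 7]
j=1: v[1]=7 ≤ 7 → i=1, swap v[1],v[1] (no change) → [7, 7, 7, 4, 8, 7, 4, 8, 7]
j=2: v[2]=7 ≤ 7 → i=2, swap v[2],v[2] (no change) → [7, 7, 7, 4, 8, 7, 4, 8, 7]
j=3: v[3]=4 ≤ 7 → i=3, swap v[3],v[3] (no change) → [7, 7, 7, 4, 8, 7, 4, 8, 7]
j=4: v[4]=8 > 7 → no swap
j=5: v[5]=7 ≤ 7 → i=4, swap v[4],v[5] → [7, 7, 7, 4, 7, 8, 4, 8, 7]
j=6: v[6]=4 ≤ 7 → i=5, swap v[5],v[6] → [7, 7, 7, 4, 7, 4, 8, 8, 7]
j=7: v[7]=8 > 7 → no swap
final swap v[6],v[8] → [7, 7, 7, 4, 7, 4, 7, 8, 8]; return 6

7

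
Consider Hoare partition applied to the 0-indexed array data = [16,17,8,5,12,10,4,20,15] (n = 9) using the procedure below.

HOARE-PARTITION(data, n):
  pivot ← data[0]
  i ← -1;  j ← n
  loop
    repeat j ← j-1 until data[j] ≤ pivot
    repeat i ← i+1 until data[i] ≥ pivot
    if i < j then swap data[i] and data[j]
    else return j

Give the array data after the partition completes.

[15,4,8,5,12,10,17,20,16]

pivot = data[0] = 16; i = -1, j = 9
j→8 (data[8]=15≤16), i→0 (data[0]=16≥16); i<j, swap → [15,17,8,5,12,10,4,20,16]
j→6 (data[6]=4≤16), i→1 (data[1]=17≥16); i<j, swap → [15,4,8,5,12,10,17,20,16]
j→5, i→6; i≥j, return j=5. data = [15,4,8,5,12,10,17,20,16]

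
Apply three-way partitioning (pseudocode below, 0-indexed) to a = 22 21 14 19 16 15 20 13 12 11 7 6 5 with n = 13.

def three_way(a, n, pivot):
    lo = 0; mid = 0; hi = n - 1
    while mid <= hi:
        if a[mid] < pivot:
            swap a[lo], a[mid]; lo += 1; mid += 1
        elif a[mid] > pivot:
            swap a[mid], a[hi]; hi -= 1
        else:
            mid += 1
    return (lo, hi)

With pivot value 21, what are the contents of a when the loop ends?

pivot = 21; lo=0, mid=0, hi=12
a[mid]=22>21: swap a[0],a[12]; hi=11 → 5 21 14 19 16 15 20 13 12 11 7 6 22
a[mid]=5<21: swap a[0],a[0]; lo=1,mid=1 → 5 21 14 19 16 15 20 13 12 11 7 6 22
a[mid]=21=21: mid=2
a[mid]=14<21: swap a[1],a[2]; lo=2,mid=3 → 5 14 21 19 16 15 20 13 12 11 7 6 22
a[mid]=19<21: swap a[2],a[3]; lo=3,mid=4 → 5 14 19 21 16 15 20 13 12 11 7 6 22
a[mid]=16<21: swap a[3],a[4]; lo=4,mid=5 → 5 14 19 16 21 15 20 13 12 11 7 6 22
a[mid]=15<21: swap a[4],a[5]; lo=5,mid=6 → 5 14 19 16 15 21 20 13 12 11 7 6 22
a[mid]=20<21: swap a[5],a[6]; lo=6,mid=7 → 5 14 19 16 15 20 21 13 12 11 7 6 22
a[mid]=13<21: swap a[6],a[7]; lo=7,mid=8 → 5 14 19 16 15 20 13 21 12 11 7 6 22
a[mid]=12<21: swap a[7],a[8]; lo=8,mid=9 → 5 14 19 16 15 20 13 12 21 11 7 6 22
a[mid]=11<21: swap a[8],a[9]; lo=9,mid=10 → 5 14 19 16 15 20 13 12 11 21 7 6 22
a[mid]=7<21: swap a[9],a[10]; lo=10,mid=11 → 5 14 19 16 15 20 13 12 11 7 21 6 22
a[mid]=6<21: swap a[10],a[11]; lo=11,mid=12 → 5 14 19 16 15 20 13 12 11 7 6 21 22
end: lo=11, hi=11; a = 5 14 19 16 15 20 13 12 11 7 6 21 22

5 14 19 16 15 20 13 12 11 7 6 21 22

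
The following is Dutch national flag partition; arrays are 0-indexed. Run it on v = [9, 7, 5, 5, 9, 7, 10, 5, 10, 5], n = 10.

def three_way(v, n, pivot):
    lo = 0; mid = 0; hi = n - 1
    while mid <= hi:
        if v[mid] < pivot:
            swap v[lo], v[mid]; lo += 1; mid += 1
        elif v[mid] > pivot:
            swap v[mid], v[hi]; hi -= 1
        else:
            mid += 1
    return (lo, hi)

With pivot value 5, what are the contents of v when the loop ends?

[5, 5, 5, 5, 7, 10, 9, 10, 7, 9]

lo=0 mid=0 hi=9
9>5: swap(0,9), hi=8 ⇒ [5, 7, 5, 5, 9, 7, 10, 5, 10, 9]
5=5: mid=1
7>5: swap(1,8), hi=7 ⇒ [5, 10, 5, 5, 9, 7, 10, 5, 7, 9]
10>5: swap(1,7), hi=6 ⇒ [5, 5, 5, 5, 9, 7, 10, 10, 7, 9]
5=5: mid=2
5=5: mid=3
5=5: mid=4
9>5: swap(4,6), hi=5 ⇒ [5, 5, 5, 5, 10, 7, 9, 10, 7, 9]
10>5: swap(4,5), hi=4 ⇒ [5, 5, 5, 5, 7, 10, 9, 10, 7, 9]
7>5: swap(4,4), hi=3 ⇒ [5, 5, 5, 5, 7, 10, 9, 10, 7, 9]
done. lo=0 hi=3; v=[5, 5, 5, 5, 7, 10, 9, 10, 7, 9]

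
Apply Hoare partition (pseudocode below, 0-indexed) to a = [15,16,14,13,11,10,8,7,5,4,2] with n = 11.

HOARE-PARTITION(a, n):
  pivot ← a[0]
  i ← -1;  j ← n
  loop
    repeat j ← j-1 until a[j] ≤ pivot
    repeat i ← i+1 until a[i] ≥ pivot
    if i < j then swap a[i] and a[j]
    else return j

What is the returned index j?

8

pivot=15
j stops at 10 (2), i stops at 0 (15); swap ⇒ [2,16,14,13,11,10,8,7,5,4,15]
j stops at 9 (4), i stops at 1 (16); swap ⇒ [2,4,14,13,11,10,8,7,5,16,15]
j stops at 8, i stops at 9; i≥j ⇒ return 8. a=[2,4,14,13,11,10,8,7,5,16,15]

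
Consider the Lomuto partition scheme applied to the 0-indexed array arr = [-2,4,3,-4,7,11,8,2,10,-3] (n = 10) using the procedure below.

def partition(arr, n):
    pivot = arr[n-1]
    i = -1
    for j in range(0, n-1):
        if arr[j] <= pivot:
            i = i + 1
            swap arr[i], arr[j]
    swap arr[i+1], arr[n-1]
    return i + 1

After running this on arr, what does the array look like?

[-4,-3,3,-2,7,11,8,2,10,4]

pivot = arr[9] = -3; i = -1
j=0: arr[0]=-2 > -3 → no swap
j=1: arr[1]=4 > -3 → no swap
j=2: arr[2]=3 > -3 → no swap
j=3: arr[3]=-4 ≤ -3 → i=0, swap arr[0],arr[3] → [-4,4,3,-2,7,11,8,2,10,-3]
j=4: arr[4]=7 > -3 → no swap
j=5: arr[5]=11 > -3 → no swap
j=6: arr[6]=8 > -3 → no swap
j=7: arr[7]=2 > -3 → no swap
j=8: arr[8]=10 > -3 → no swap
final swap arr[1],arr[9] → [-4,-3,3,-2,7,11,8,2,10,4]; return 1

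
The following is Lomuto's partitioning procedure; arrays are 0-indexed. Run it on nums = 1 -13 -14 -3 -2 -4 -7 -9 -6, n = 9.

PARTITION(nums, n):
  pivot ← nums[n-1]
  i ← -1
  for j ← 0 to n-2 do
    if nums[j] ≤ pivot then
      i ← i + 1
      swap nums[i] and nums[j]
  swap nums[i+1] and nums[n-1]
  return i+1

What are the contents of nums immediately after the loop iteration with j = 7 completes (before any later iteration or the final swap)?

-13 -14 -7 -9 -2 -4 1 -3 -6

pivot=-6, i=-1
j=0: 1>-6, skip
j=1: -13≤-6, i=0, swap(0,1) ⇒ -13 1 -14 -3 -2 -4 -7 -9 -6
j=2: -14≤-6, i=1, swap(1,2) ⇒ -13 -14 1 -3 -2 -4 -7 -9 -6
j=3: -3>-6, skip
j=4: -2>-6, skip
j=5: -4>-6, skip
j=6: -7≤-6, i=2, swap(2,6) ⇒ -13 -14 -7 -3 -2 -4 1 -9 -6
j=7: -9≤-6, i=3, swap(3,7) ⇒ -13 -14 -7 -9 -2 -4 1 -3 -6
(after j=7) nums = -13 -14 -7 -9 -2 -4 1 -3 -6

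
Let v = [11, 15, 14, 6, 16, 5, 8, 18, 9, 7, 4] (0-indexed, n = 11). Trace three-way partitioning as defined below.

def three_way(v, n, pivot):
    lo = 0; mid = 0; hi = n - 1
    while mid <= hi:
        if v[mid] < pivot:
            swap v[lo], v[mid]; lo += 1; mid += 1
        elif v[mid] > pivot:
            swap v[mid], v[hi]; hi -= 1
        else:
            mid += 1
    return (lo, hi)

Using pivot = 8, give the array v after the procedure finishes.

lo=0 mid=0 hi=10
11>8: swap(0,10), hi=9 ⇒ [4, 15, 14, 6, 16, 5, 8, 18, 9, 7, 11]
4<8: swap(0,0), lo=1 mid=1 ⇒ [4, 15, 14, 6, 16, 5, 8, 18, 9, 7, 11]
15>8: swap(1,9), hi=8 ⇒ [4, 7, 14, 6, 16, 5, 8, 18, 9, 15, 11]
7<8: swap(1,1), lo=2 mid=2 ⇒ [4, 7, 14, 6, 16, 5, 8, 18, 9, 15, 11]
14>8: swap(2,8), hi=7 ⇒ [4, 7, 9, 6, 16, 5, 8, 18, 14, 15, 11]
9>8: swap(2,7), hi=6 ⇒ [4, 7, 18, 6, 16, 5, 8, 9, 14, 15, 11]
18>8: swap(2,6), hi=5 ⇒ [4, 7, 8, 6, 16, 5, 18, 9, 14, 15, 11]
8=8: mid=3
6<8: swap(2,3), lo=3 mid=4 ⇒ [4, 7, 6, 8, 16, 5, 18, 9, 14, 15, 11]
16>8: swap(4,5), hi=4 ⇒ [4, 7, 6, 8, 5, 16, 18, 9, 14, 15, 11]
5<8: swap(3,4), lo=4 mid=5 ⇒ [4, 7, 6, 5, 8, 16, 18, 9, 14, 15, 11]
done. lo=4 hi=4; v=[4, 7, 6, 5, 8, 16, 18, 9, 14, 15, 11]

[4, 7, 6, 5, 8, 16, 18, 9, 14, 15, 11]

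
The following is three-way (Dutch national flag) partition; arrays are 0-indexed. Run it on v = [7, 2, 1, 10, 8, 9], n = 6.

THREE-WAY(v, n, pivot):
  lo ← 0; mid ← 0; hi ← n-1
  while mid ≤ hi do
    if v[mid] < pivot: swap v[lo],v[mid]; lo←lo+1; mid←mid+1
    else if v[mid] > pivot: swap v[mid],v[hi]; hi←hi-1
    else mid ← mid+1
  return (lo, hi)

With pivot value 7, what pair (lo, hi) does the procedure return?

lo=0 mid=0 hi=5
7=7: mid=1
2<7: swap(0,1), lo=1 mid=2 ⇒ [2, 7, 1, 10, 8, 9]
1<7: swap(1,2), lo=2 mid=3 ⇒ [2, 1, 7, 10, 8, 9]
10>7: swap(3,5), hi=4 ⇒ [2, 1, 7, 9, 8, 10]
9>7: swap(3,4), hi=3 ⇒ [2, 1, 7, 8, 9, 10]
8>7: swap(3,3), hi=2 ⇒ [2, 1, 7, 8, 9, 10]
done. lo=2 hi=2; v=[2, 1, 7, 8, 9, 10]

(2, 2)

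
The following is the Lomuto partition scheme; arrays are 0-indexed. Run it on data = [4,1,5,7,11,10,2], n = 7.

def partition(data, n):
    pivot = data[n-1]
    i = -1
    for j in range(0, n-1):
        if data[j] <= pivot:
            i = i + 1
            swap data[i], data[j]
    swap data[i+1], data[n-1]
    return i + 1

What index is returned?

pivot = data[6] = 2; i = -1
j=0: data[0]=4 > 2 → no swap
j=1: data[1]=1 ≤ 2 → i=0, swap data[0],data[1] → [1,4,5,7,11,10,2]
j=2: data[2]=5 > 2 → no swap
j=3: data[3]=7 > 2 → no swap
j=4: data[4]=11 > 2 → no swap
j=5: data[5]=10 > 2 → no swap
final swap data[1],data[6] → [1,2,5,7,11,10,4]; return 1

1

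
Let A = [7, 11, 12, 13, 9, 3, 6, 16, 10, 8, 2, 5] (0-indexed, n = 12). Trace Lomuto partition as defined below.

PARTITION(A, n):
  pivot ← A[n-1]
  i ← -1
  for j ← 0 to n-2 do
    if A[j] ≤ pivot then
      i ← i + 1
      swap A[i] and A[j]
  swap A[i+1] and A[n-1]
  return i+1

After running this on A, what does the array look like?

pivot=5, i=-1
j=0: 7>5, skip
j=1: 11>5, skip
j=2: 12>5, skip
j=3: 13>5, skip
j=4: 9>5, skip
j=5: 3≤5, i=0, swap(0,5) ⇒ [3, 11, 12, 13, 9, 7, 6, 16, 10, 8, 2, 5]
j=6: 6>5, skip
j=7: 16>5, skip
j=8: 10>5, skip
j=9: 8>5, skip
j=10: 2≤5, i=1, swap(1,10) ⇒ [3, 2, 12, 13, 9, 7, 6, 16, 10, 8, 11, 5]
swap(2,11) ⇒ [3, 2, 5, 13, 9, 7, 6, 16, 10, 8, 11, 12]; return 2

[3, 2, 5, 13, 9, 7, 6, 16, 10, 8, 11, 12]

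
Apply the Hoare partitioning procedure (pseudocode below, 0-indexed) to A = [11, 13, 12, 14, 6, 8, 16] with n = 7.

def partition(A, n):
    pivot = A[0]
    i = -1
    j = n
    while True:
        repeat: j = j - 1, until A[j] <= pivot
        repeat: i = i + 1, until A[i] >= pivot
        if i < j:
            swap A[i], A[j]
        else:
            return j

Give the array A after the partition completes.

[8, 6, 12, 14, 13, 11, 16]

pivot = A[0] = 11; i = -1, j = 7
j→5 (A[5]=8≤11), i→0 (A[0]=11≥11); i<j, swap → [8, 13, 12, 14, 6, 11, 16]
j→4 (A[4]=6≤11), i→1 (A[1]=13≥11); i<j, swap → [8, 6, 12, 14, 13, 11, 16]
j→1, i→2; i≥j, return j=1. A = [8, 6, 12, 14, 13, 11, 16]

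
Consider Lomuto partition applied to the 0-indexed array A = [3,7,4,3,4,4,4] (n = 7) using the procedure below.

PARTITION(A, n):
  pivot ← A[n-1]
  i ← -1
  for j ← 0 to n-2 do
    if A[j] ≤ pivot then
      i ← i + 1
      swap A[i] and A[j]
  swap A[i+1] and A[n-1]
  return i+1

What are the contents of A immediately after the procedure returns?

[3,4,3,4,4,4,7]

pivot = A[6] = 4; i = -1
j=0: A[0]=3 ≤ 4 → i=0, swap A[0],A[0] (no change) → [3,7,4,3,4,4,4]
j=1: A[1]=7 > 4 → no swap
j=2: A[2]=4 ≤ 4 → i=1, swap A[1],A[2] → [3,4,7,3,4,4,4]
j=3: A[3]=3 ≤ 4 → i=2, swap A[2],A[3] → [3,4,3,7,4,4,4]
j=4: A[4]=4 ≤ 4 → i=3, swap A[3],A[4] → [3,4,3,4,7,4,4]
j=5: A[5]=4 ≤ 4 → i=4, swap A[4],A[5] → [3,4,3,4,4,7,4]
final swap A[5],A[6] → [3,4,3,4,4,4,7]; return 5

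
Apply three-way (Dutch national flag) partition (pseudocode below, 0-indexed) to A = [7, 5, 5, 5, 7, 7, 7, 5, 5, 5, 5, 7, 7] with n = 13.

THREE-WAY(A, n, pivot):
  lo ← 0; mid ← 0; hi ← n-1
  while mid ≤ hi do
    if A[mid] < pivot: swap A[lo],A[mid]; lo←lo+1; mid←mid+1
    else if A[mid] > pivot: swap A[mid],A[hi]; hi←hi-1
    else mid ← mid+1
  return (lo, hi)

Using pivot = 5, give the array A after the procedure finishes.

[5, 5, 5, 5, 5, 5, 5, 7, 7, 7, 7, 7, 7]

lo=0 mid=0 hi=12
7>5: swap(0,12), hi=11 ⇒ [7, 5, 5, 5, 7, 7, 7, 5, 5, 5, 5, 7, 7]
7>5: swap(0,11), hi=10 ⇒ [7, 5, 5, 5, 7, 7, 7, 5, 5, 5, 5, 7, 7]
7>5: swap(0,10), hi=9 ⇒ [5, 5, 5, 5, 7, 7, 7, 5, 5, 5, 7, 7, 7]
5=5: mid=1
5=5: mid=2
5=5: mid=3
5=5: mid=4
7>5: swap(4,9), hi=8 ⇒ [5, 5, 5, 5, 5, 7, 7, 5, 5, 7, 7, 7, 7]
5=5: mid=5
7>5: swap(5,8), hi=7 ⇒ [5, 5, 5, 5, 5, 5, 7, 5, 7, 7, 7, 7, 7]
5=5: mid=6
7>5: swap(6,7), hi=6 ⇒ [5, 5, 5, 5, 5, 5, 5, 7, 7, 7, 7, 7, 7]
5=5: mid=7
done. lo=0 hi=6; A=[5, 5, 5, 5, 5, 5, 5, 7, 7, 7, 7, 7, 7]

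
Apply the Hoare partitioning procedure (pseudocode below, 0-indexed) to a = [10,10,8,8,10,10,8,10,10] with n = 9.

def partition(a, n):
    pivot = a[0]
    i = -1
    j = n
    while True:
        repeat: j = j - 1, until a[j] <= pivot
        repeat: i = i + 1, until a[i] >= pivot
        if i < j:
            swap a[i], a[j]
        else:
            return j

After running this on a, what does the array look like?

pivot=10
j stops at 8 (10), i stops at 0 (10); swap ⇒ [10,10,8,8,10,10,8,10,10]
j stops at 7 (10), i stops at 1 (10); swap ⇒ [10,10,8,8,10,10,8,10,10]
j stops at 6 (8), i stops at 4 (10); swap ⇒ [10,10,8,8,8,10,10,10,10]
j stops at 5, i stops at 5; i≥j ⇒ return 5. a=[10,10,8,8,8,10,10,10,10]

[10,10,8,8,8,10,10,10,10]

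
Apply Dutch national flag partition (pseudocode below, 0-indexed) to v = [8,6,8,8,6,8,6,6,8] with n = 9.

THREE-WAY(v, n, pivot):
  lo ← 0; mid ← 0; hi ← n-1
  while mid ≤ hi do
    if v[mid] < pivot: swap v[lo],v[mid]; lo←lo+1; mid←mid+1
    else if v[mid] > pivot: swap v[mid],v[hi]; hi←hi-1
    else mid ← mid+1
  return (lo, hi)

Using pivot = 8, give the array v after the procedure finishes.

[6,6,6,6,8,8,8,8,8]

pivot = 8; lo=0, mid=0, hi=8
v[mid]=8=8: mid=1
v[mid]=6<8: swap v[0],v[1]; lo=1,mid=2 → [6,8,8,8,6,8,6,6,8]
v[mid]=8=8: mid=3
v[mid]=8=8: mid=4
v[mid]=6<8: swap v[1],v[4]; lo=2,mid=5 → [6,6,8,8,8,8,6,6,8]
v[mid]=8=8: mid=6
v[mid]=6<8: swap v[2],v[6]; lo=3,mid=7 → [6,6,6,8,8,8,8,6,8]
v[mid]=6<8: swap v[3],v[7]; lo=4,mid=8 → [6,6,6,6,8,8,8,8,8]
v[mid]=8=8: mid=9
end: lo=4, hi=8; v = [6,6,6,6,8,8,8,8,8]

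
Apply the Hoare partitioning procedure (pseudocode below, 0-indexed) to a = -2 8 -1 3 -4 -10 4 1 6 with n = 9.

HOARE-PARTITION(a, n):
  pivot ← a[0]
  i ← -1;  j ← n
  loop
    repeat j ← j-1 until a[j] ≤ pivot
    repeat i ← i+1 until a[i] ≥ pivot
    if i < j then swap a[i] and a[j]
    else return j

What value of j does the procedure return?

pivot = a[0] = -2; i = -1, j = 9
j→5 (a[5]=-10≤-2), i→0 (a[0]=-2≥-2); i<j, swap → -10 8 -1 3 -4 -2 4 1 6
j→4 (a[4]=-4≤-2), i→1 (a[1]=8≥-2); i<j, swap → -10 -4 -1 3 8 -2 4 1 6
j→1, i→2; i≥j, return j=1. a = -10 -4 -1 3 8 -2 4 1 6

1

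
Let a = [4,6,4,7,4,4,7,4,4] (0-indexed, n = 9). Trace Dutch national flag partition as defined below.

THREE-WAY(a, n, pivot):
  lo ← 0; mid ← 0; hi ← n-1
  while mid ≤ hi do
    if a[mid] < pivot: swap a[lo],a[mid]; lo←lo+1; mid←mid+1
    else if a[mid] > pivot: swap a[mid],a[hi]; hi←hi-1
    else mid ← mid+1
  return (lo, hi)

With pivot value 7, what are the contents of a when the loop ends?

[4,6,4,4,4,4,4,7,7]

lo=0 mid=0 hi=8
4<7: swap(0,0), lo=1 mid=1 ⇒ [4,6,4,7,4,4,7,4,4]
6<7: swap(1,1), lo=2 mid=2 ⇒ [4,6,4,7,4,4,7,4,4]
4<7: swap(2,2), lo=3 mid=3 ⇒ [4,6,4,7,4,4,7,4,4]
7=7: mid=4
4<7: swap(3,4), lo=4 mid=5 ⇒ [4,6,4,4,7,4,7,4,4]
4<7: swap(4,5), lo=5 mid=6 ⇒ [4,6,4,4,4,7,7,4,4]
7=7: mid=7
4<7: swap(5,7), lo=6 mid=8 ⇒ [4,6,4,4,4,4,7,7,4]
4<7: swap(6,8), lo=7 mid=9 ⇒ [4,6,4,4,4,4,4,7,7]
done. lo=7 hi=8; a=[4,6,4,4,4,4,4,7,7]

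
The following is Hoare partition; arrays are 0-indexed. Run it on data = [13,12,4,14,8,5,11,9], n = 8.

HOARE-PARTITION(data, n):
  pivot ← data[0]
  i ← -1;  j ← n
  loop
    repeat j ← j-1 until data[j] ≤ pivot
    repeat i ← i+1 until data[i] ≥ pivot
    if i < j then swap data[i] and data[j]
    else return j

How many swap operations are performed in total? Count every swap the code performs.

2

pivot = data[0] = 13; i = -1, j = 8
j→7 (data[7]=9≤13), i→0 (data[0]=13≥13); i<j, swap → [9,12,4,14,8,5,11,13]
j→6 (data[6]=11≤13), i→3 (data[3]=14≥13); i<j, swap → [9,12,4,11,8,5,14,13]
j→5, i→6; i≥j, return j=5. data = [9,12,4,11,8,5,14,13]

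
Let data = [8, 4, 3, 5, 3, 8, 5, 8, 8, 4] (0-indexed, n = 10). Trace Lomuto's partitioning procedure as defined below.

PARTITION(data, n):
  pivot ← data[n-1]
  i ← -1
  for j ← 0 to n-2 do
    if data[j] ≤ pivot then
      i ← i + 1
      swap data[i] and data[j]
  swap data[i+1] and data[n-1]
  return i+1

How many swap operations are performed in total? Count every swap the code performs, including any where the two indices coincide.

4

pivot=4, i=-1
j=0: 8>4, skip
j=1: 4≤4, i=0, swap(0,1) ⇒ [4, 8, 3, 5, 3, 8, 5, 8, 8, 4]
j=2: 3≤4, i=1, swap(1,2) ⇒ [4, 3, 8, 5, 3, 8, 5, 8, 8, 4]
j=3: 5>4, skip
j=4: 3≤4, i=2, swap(2,4) ⇒ [4, 3, 3, 5, 8, 8, 5, 8, 8, 4]
j=5: 8>4, skip
j=6: 5>4, skip
j=7: 8>4, skip
j=8: 8>4, skip
swap(3,9) ⇒ [4, 3, 3, 4, 8, 8, 5, 8, 8, 5]; return 3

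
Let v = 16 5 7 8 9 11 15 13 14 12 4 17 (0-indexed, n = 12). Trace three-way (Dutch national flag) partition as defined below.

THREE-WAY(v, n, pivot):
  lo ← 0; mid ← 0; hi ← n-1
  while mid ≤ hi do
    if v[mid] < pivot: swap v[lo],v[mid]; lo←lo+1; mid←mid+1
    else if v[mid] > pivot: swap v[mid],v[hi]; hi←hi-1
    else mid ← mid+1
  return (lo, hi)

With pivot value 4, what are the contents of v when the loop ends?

4 7 8 9 11 15 13 14 12 5 17 16

pivot = 4; lo=0, mid=0, hi=11
v[mid]=16>4: swap v[0],v[11]; hi=10 → 17 5 7 8 9 11 15 13 14 12 4 16
v[mid]=17>4: swap v[0],v[10]; hi=9 → 4 5 7 8 9 11 15 13 14 12 17 16
v[mid]=4=4: mid=1
v[mid]=5>4: swap v[1],v[9]; hi=8 → 4 12 7 8 9 11 15 13 14 5 17 16
v[mid]=12>4: swap v[1],v[8]; hi=7 → 4 14 7 8 9 11 15 13 12 5 17 16
v[mid]=14>4: swap v[1],v[7]; hi=6 → 4 13 7 8 9 11 15 14 12 5 17 16
v[mid]=13>4: swap v[1],v[6]; hi=5 → 4 15 7 8 9 11 13 14 12 5 17 16
v[mid]=15>4: swap v[1],v[5]; hi=4 → 4 11 7 8 9 15 13 14 12 5 17 16
v[mid]=11>4: swap v[1],v[4]; hi=3 → 4 9 7 8 11 15 13 14 12 5 17 16
v[mid]=9>4: swap v[1],v[3]; hi=2 → 4 8 7 9 11 15 13 14 12 5 17 16
v[mid]=8>4: swap v[1],v[2]; hi=1 → 4 7 8 9 11 15 13 14 12 5 17 16
v[mid]=7>4: swap v[1],v[1]; hi=0 → 4 7 8 9 11 15 13 14 12 5 17 16
end: lo=0, hi=0; v = 4 7 8 9 11 15 13 14 12 5 17 16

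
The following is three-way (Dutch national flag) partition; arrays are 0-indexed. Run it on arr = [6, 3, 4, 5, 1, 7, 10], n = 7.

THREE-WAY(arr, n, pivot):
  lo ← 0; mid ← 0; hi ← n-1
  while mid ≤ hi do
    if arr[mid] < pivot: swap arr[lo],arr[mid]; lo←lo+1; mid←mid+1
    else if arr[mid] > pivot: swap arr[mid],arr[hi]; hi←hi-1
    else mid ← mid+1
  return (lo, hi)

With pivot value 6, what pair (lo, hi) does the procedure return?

pivot = 6; lo=0, mid=0, hi=6
arr[mid]=6=6: mid=1
arr[mid]=3<6: swap arr[0],arr[1]; lo=1,mid=2 → [3, 6, 4, 5, 1, 7, 10]
arr[mid]=4<6: swap arr[1],arr[2]; lo=2,mid=3 → [3, 4, 6, 5, 1, 7, 10]
arr[mid]=5<6: swap arr[2],arr[3]; lo=3,mid=4 → [3, 4, 5, 6, 1, 7, 10]
arr[mid]=1<6: swap arr[3],arr[4]; lo=4,mid=5 → [3, 4, 5, 1, 6, 7, 10]
arr[mid]=7>6: swap arr[5],arr[6]; hi=5 → [3, 4, 5, 1, 6, 10, 7]
arr[mid]=10>6: swap arr[5],arr[5]; hi=4 → [3, 4, 5, 1, 6, 10, 7]
end: lo=4, hi=4; arr = [3, 4, 5, 1, 6, 10, 7]

(4, 4)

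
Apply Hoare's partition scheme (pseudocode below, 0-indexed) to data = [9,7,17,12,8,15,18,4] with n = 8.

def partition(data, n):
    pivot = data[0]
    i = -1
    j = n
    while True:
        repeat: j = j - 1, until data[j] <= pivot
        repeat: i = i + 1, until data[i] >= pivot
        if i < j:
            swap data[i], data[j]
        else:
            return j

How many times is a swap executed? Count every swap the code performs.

2

pivot = data[0] = 9; i = -1, j = 8
j→7 (data[7]=4≤9), i→0 (data[0]=9≥9); i<j, swap → [4,7,17,12,8,15,18,9]
j→4 (data[4]=8≤9), i→2 (data[2]=17≥9); i<j, swap → [4,7,8,12,17,15,18,9]
j→2, i→3; i≥j, return j=2. data = [4,7,8,12,17,15,18,9]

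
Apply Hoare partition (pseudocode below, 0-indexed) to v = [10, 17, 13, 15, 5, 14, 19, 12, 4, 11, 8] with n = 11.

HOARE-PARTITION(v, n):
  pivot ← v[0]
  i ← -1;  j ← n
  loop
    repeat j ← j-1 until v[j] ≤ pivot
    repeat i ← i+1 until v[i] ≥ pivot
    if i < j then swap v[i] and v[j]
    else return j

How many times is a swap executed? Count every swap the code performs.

3

pivot = v[0] = 10; i = -1, j = 11
j→10 (v[10]=8≤10), i→0 (v[0]=10≥10); i<j, swap → [8, 17, 13, 15, 5, 14, 19, 12, 4, 11, 10]
j→8 (v[8]=4≤10), i→1 (v[1]=17≥10); i<j, swap → [8, 4, 13, 15, 5, 14, 19, 12, 17, 11, 10]
j→4 (v[4]=5≤10), i→2 (v[2]=13≥10); i<j, swap → [8, 4, 5, 15, 13, 14, 19, 12, 17, 11, 10]
j→2, i→3; i≥j, return j=2. v = [8, 4, 5, 15, 13, 14, 19, 12, 17, 11, 10]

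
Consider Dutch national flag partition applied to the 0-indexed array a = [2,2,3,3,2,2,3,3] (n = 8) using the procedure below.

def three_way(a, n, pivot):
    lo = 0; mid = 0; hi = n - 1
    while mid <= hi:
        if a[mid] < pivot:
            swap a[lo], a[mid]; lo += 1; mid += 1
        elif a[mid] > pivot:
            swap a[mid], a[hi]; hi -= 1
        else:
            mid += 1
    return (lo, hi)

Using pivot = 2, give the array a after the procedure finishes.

pivot = 2; lo=0, mid=0, hi=7
a[mid]=2=2: mid=1
a[mid]=2=2: mid=2
a[mid]=3>2: swap a[2],a[7]; hi=6 → [2,2,3,3,2,2,3,3]
a[mid]=3>2: swap a[2],a[6]; hi=5 → [2,2,3,3,2,2,3,3]
a[mid]=3>2: swap a[2],a[5]; hi=4 → [2,2,2,3,2,3,3,3]
a[mid]=2=2: mid=3
a[mid]=3>2: swap a[3],a[4]; hi=3 → [2,2,2,2,3,3,3,3]
a[mid]=2=2: mid=4
end: lo=0, hi=3; a = [2,2,2,2,3,3,3,3]

[2,2,2,2,3,3,3,3]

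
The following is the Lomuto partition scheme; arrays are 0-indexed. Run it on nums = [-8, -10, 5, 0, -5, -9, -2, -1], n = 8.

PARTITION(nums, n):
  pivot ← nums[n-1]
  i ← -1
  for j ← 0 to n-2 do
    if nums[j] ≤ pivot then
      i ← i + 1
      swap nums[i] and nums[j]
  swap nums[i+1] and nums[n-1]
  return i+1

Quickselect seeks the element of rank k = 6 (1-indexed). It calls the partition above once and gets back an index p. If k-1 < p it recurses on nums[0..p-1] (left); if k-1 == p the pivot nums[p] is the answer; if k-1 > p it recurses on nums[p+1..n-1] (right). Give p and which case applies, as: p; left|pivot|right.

5; pivot

pivot=-1, i=-1
j=0: -8≤-1, i=0, swap(0,0) ⇒ [-8, -10, 5, 0, -5, -9, -2, -1]
j=1: -10≤-1, i=1, swap(1,1) ⇒ [-8, -10, 5, 0, -5, -9, -2, -1]
j=2: 5>-1, skip
j=3: 0>-1, skip
j=4: -5≤-1, i=2, swap(2,4) ⇒ [-8, -10, -5, 0, 5, -9, -2, -1]
j=5: -9≤-1, i=3, swap(3,5) ⇒ [-8, -10, -5, -9, 5, 0, -2, -1]
j=6: -2≤-1, i=4, swap(4,6) ⇒ [-8, -10, -5, -9, -2, 0, 5, -1]
swap(5,7) ⇒ [-8, -10, -5, -9, -2, -1, 5, 0]; return 5
p = 5; k-1 = 5 == 5 ⇒ pivot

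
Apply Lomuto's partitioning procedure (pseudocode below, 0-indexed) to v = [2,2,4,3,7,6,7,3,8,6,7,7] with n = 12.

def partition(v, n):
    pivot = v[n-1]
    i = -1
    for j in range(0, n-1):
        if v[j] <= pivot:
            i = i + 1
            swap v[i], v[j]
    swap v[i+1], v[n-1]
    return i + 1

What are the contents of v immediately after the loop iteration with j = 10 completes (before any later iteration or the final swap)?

pivot=7, i=-1
j=0: 2≤7, i=0, swap(0,0) ⇒ [2,2,4,3,7,6,7,3,8,6,7,7]
j=1: 2≤7, i=1, swap(1,1) ⇒ [2,2,4,3,7,6,7,3,8,6,7,7]
j=2: 4≤7, i=2, swap(2,2) ⇒ [2,2,4,3,7,6,7,3,8,6,7,7]
j=3: 3≤7, i=3, swap(3,3) ⇒ [2,2,4,3,7,6,7,3,8,6,7,7]
j=4: 7≤7, i=4, swap(4,4) ⇒ [2,2,4,3,7,6,7,3,8,6,7,7]
j=5: 6≤7, i=5, swap(5,5) ⇒ [2,2,4,3,7,6,7,3,8,6,7,7]
j=6: 7≤7, i=6, swap(6,6) ⇒ [2,2,4,3,7,6,7,3,8,6,7,7]
j=7: 3≤7, i=7, swap(7,7) ⇒ [2,2,4,3,7,6,7,3,8,6,7,7]
j=8: 8>7, skip
j=9: 6≤7, i=8, swap(8,9) ⇒ [2,2,4,3,7,6,7,3,6,8,7,7]
j=10: 7≤7, i=9, swap(9,10) ⇒ [2,2,4,3,7,6,7,3,6,7,8,7]
(after j=10) v = [2,2,4,3,7,6,7,3,6,7,8,7]

[2,2,4,3,7,6,7,3,6,7,8,7]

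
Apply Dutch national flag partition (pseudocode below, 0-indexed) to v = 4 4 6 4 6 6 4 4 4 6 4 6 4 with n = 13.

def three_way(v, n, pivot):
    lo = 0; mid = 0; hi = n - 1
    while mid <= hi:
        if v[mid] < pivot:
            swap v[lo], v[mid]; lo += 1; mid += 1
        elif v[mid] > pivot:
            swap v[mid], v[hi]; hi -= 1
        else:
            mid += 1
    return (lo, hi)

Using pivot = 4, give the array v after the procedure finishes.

4 4 4 4 4 4 4 4 6 6 6 6 6

pivot = 4; lo=0, mid=0, hi=12
v[mid]=4=4: mid=1
v[mid]=4=4: mid=2
v[mid]=6>4: swap v[2],v[12]; hi=11 → 4 4 4 4 6 6 4 4 4 6 4 6 6
v[mid]=4=4: mid=3
v[mid]=4=4: mid=4
v[mid]=6>4: swap v[4],v[11]; hi=10 → 4 4 4 4 6 6 4 4 4 6 4 6 6
v[mid]=6>4: swap v[4],v[10]; hi=9 → 4 4 4 4 4 6 4 4 4 6 6 6 6
v[mid]=4=4: mid=5
v[mid]=6>4: swap v[5],v[9]; hi=8 → 4 4 4 4 4 6 4 4 4 6 6 6 6
v[mid]=6>4: swap v[5],v[8]; hi=7 → 4 4 4 4 4 4 4 4 6 6 6 6 6
v[mid]=4=4: mid=6
v[mid]=4=4: mid=7
v[mid]=4=4: mid=8
end: lo=0, hi=7; v = 4 4 4 4 4 4 4 4 6 6 6 6 6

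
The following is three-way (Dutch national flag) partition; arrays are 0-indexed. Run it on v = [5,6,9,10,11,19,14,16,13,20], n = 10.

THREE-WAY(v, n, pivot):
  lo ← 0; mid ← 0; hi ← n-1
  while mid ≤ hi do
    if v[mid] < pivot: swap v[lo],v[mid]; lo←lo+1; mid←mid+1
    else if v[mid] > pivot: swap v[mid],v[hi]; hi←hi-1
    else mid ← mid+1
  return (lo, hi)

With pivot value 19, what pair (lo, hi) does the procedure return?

(8, 8)

pivot = 19; lo=0, mid=0, hi=9
v[mid]=5<19: swap v[0],v[0]; lo=1,mid=1 → [5,6,9,10,11,19,14,16,13,20]
v[mid]=6<19: swap v[1],v[1]; lo=2,mid=2 → [5,6,9,10,11,19,14,16,13,20]
v[mid]=9<19: swap v[2],v[2]; lo=3,mid=3 → [5,6,9,10,11,19,14,16,13,20]
v[mid]=10<19: swap v[3],v[3]; lo=4,mid=4 → [5,6,9,10,11,19,14,16,13,20]
v[mid]=11<19: swap v[4],v[4]; lo=5,mid=5 → [5,6,9,10,11,19,14,16,13,20]
v[mid]=19=19: mid=6
v[mid]=14<19: swap v[5],v[6]; lo=6,mid=7 → [5,6,9,10,11,14,19,16,13,20]
v[mid]=16<19: swap v[6],v[7]; lo=7,mid=8 → [5,6,9,10,11,14,16,19,13,20]
v[mid]=13<19: swap v[7],v[8]; lo=8,mid=9 → [5,6,9,10,11,14,16,13,19,20]
v[mid]=20>19: swap v[9],v[9]; hi=8 → [5,6,9,10,11,14,16,13,19,20]
end: lo=8, hi=8; v = [5,6,9,10,11,14,16,13,19,20]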